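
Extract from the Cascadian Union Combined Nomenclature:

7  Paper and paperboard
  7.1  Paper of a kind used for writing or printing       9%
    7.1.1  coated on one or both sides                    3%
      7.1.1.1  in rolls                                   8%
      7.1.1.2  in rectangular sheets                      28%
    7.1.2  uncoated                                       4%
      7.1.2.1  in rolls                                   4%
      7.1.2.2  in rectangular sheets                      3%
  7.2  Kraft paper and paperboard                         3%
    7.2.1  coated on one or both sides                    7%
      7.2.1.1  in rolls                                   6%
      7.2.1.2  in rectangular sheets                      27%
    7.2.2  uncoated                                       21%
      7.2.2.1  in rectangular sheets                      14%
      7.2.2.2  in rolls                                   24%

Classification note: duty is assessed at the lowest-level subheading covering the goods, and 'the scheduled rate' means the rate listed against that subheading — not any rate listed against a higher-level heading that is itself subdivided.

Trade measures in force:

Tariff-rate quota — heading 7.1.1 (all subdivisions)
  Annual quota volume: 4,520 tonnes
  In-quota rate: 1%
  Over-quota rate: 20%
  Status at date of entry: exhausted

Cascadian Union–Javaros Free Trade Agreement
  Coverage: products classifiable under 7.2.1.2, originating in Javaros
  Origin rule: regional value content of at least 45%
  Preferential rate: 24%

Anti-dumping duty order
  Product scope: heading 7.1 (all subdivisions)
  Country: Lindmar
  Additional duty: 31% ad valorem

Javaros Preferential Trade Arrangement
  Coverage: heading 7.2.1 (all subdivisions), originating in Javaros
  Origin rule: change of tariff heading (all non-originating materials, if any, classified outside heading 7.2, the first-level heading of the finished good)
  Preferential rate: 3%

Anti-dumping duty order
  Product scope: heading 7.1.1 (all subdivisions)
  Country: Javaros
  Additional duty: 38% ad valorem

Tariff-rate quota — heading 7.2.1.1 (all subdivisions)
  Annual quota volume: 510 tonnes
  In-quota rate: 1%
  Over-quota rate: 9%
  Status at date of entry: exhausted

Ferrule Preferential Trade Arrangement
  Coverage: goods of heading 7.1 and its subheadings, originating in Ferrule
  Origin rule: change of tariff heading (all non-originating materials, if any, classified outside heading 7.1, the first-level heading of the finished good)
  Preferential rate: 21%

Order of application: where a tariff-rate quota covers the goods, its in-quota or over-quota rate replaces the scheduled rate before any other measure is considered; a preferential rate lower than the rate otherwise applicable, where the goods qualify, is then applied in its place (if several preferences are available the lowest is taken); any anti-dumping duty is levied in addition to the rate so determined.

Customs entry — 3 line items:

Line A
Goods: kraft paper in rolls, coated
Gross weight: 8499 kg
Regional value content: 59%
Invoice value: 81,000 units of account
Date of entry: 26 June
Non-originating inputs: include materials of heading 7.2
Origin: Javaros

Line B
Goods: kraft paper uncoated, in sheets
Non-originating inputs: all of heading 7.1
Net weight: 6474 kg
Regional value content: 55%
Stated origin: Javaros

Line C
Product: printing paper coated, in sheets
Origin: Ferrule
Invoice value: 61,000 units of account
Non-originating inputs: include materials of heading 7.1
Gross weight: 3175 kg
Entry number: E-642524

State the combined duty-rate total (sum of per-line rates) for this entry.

Line A: kraft paper → 7.2; coated → 7.2.1; in rolls → 7.2.1.1. Scheduled 6%. quota on 7.2.1.1 exhausted → over-quota 9%; Javaros agreement on 7.2.1.2: 7.2.1.1 not covered; Javaros agreement on 7.2.1: CTH not met. → 9%.
Line B: kraft paper → 7.2; uncoated → 7.2.2; in sheets → 7.2.2.1. Scheduled 14%. Javaros agreement on 7.2.1.2: 7.2.2.1 not covered; Javaros agreement on 7.2.1: 7.2.2.1 not covered. → 14%.
Line C: printing paper → 7.1; coated → 7.1.1; in sheets → 7.1.1.2. Scheduled 28%. quota on 7.1.1 exhausted → over-quota 20%; Ferrule agreement on 7.1: CTH not met. → 20%.
Sum: 9% + 14% + 20% = 43%.

43%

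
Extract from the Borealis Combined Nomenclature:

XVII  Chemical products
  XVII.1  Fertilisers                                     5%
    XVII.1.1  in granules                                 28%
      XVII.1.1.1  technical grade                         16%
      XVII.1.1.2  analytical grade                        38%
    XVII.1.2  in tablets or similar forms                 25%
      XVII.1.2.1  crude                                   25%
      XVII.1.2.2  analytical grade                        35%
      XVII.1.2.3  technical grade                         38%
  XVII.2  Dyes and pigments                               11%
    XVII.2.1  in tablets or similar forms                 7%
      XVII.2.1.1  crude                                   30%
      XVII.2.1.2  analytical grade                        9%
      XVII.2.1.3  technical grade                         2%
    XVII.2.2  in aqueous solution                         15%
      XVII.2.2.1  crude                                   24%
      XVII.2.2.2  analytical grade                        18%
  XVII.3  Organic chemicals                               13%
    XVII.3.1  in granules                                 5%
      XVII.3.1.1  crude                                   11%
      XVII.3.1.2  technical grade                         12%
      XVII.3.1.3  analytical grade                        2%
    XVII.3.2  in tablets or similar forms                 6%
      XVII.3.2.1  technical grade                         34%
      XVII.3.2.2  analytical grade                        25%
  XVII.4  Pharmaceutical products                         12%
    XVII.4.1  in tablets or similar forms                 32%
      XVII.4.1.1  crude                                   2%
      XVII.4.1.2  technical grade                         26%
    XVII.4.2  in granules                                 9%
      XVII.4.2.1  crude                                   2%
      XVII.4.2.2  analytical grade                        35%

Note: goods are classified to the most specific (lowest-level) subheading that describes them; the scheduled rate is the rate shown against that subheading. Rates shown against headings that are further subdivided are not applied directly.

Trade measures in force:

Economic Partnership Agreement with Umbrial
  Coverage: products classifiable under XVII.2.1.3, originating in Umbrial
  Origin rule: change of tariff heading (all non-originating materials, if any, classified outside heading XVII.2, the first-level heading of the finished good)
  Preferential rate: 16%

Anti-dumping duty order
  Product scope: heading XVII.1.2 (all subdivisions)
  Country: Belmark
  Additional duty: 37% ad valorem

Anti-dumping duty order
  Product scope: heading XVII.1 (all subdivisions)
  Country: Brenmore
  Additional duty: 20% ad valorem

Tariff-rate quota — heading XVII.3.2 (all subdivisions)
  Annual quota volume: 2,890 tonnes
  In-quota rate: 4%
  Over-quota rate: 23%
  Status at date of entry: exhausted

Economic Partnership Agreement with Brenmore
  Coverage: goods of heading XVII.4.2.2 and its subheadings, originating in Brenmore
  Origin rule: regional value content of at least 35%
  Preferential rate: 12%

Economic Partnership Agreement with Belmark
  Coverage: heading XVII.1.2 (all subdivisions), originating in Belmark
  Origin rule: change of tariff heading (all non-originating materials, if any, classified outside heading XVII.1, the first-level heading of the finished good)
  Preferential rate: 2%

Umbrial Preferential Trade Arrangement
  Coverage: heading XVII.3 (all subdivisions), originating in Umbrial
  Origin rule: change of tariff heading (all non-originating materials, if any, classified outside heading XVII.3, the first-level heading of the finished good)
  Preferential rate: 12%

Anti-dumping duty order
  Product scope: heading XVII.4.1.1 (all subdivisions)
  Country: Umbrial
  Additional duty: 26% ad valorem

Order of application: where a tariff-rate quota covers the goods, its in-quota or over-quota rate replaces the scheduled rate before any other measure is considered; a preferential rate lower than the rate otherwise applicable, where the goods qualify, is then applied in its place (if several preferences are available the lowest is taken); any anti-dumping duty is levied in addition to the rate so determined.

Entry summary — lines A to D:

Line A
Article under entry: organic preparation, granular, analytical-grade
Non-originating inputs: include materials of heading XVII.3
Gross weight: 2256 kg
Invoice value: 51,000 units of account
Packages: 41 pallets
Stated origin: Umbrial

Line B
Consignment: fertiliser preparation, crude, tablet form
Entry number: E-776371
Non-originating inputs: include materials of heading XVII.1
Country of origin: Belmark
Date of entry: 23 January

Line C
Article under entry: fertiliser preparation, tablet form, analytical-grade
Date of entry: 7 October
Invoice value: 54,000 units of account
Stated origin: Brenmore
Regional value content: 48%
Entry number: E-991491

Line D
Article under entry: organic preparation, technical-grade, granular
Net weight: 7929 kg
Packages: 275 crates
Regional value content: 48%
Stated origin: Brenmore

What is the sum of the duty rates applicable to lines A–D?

Line A: organic → XVII.3; granular → XVII.3.1; analytical-grade → XVII.3.1.3. Scheduled 2%. Umbrial agreement on XVII.2.1.3: XVII.3.1.3 not covered; Umbrial agreement on XVII.3: CTH not met. → 2%.
Line B: fertiliser → XVII.1; tablet form → XVII.1.2; crude → XVII.1.2.1. Scheduled 25%. Belmark agreement on XVII.1.2: CTH not met; anti-dumping (Belmark, XVII.1.2): +37%; total 25% + 37% = 62%. → 62%.
Line C: fertiliser → XVII.1; tablet form → XVII.1.2; analytical-grade → XVII.1.2.2. Scheduled 35%. Brenmore agreement on XVII.4.2.2: XVII.1.2.2 not covered; anti-dumping (Brenmore, XVII.1): +20%; total 35% + 20% = 55%. → 55%.
Line D: organic → XVII.3; granular → XVII.3.1; technical-grade → XVII.3.1.2. Scheduled 12%. Brenmore agreement on XVII.4.2.2: XVII.3.1.2 not covered. → 12%.
Sum: 2% + 62% + 55% + 12% = 131%.

131%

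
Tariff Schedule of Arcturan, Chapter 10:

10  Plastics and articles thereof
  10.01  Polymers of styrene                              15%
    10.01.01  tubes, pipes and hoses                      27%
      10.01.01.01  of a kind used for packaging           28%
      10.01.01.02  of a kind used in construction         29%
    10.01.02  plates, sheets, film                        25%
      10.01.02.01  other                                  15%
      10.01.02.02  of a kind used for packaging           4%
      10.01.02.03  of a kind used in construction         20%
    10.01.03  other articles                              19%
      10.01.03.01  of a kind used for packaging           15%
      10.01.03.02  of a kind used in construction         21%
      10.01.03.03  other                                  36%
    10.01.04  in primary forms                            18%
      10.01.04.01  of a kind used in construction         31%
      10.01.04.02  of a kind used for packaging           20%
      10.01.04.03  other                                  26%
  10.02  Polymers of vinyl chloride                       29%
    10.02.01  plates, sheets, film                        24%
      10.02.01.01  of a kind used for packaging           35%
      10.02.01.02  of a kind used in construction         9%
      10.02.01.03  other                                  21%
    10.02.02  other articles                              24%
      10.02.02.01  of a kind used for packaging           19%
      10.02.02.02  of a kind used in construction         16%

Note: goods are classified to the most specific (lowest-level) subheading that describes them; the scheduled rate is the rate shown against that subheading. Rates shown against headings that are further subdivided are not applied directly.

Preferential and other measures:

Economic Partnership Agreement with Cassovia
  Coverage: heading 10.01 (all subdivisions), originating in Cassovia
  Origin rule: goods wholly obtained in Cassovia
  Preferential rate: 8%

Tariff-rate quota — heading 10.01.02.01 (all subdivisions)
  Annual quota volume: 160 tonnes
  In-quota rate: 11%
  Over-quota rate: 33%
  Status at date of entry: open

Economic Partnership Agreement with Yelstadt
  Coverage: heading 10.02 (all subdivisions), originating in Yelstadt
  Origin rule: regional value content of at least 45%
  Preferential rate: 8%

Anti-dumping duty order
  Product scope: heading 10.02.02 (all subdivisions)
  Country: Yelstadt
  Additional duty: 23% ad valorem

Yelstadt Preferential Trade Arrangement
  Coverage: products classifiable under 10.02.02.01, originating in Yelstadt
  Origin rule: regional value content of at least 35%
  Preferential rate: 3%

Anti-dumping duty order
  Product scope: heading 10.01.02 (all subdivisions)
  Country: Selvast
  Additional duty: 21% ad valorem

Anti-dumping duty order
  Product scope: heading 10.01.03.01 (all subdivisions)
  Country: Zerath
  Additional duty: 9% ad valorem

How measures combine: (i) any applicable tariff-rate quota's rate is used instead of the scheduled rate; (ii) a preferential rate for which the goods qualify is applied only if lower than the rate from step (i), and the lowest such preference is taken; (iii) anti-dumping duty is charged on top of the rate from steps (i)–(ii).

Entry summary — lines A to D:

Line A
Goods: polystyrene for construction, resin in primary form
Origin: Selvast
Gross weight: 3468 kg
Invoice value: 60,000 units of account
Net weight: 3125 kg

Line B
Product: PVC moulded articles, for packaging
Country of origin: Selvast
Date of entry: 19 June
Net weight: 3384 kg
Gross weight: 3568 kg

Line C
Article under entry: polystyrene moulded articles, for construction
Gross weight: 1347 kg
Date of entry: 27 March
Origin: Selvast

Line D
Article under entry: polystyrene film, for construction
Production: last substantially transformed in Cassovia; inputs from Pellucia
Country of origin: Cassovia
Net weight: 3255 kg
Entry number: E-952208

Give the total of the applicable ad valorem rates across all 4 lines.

91%

Line A: polystyrene → 10.01; resin in primary form → 10.01.04; for construction → 10.01.04.01. Scheduled 31%. No special measure applies. → 31%.
Line B: PVC → 10.02; moulded articles → 10.02.02; for packaging → 10.02.02.01. Scheduled 19%. No special measure applies. → 19%.
Line C: polystyrene → 10.01; moulded articles → 10.01.03; for construction → 10.01.03.02. Scheduled 21%. No special measure applies. → 21%.
Line D: polystyrene → 10.01; film → 10.01.02; for construction → 10.01.02.03. Scheduled 20%. Cassovia agreement on 10.01: not wholly obtained. → 20%.
Sum: 31% + 19% + 21% + 20% = 91%.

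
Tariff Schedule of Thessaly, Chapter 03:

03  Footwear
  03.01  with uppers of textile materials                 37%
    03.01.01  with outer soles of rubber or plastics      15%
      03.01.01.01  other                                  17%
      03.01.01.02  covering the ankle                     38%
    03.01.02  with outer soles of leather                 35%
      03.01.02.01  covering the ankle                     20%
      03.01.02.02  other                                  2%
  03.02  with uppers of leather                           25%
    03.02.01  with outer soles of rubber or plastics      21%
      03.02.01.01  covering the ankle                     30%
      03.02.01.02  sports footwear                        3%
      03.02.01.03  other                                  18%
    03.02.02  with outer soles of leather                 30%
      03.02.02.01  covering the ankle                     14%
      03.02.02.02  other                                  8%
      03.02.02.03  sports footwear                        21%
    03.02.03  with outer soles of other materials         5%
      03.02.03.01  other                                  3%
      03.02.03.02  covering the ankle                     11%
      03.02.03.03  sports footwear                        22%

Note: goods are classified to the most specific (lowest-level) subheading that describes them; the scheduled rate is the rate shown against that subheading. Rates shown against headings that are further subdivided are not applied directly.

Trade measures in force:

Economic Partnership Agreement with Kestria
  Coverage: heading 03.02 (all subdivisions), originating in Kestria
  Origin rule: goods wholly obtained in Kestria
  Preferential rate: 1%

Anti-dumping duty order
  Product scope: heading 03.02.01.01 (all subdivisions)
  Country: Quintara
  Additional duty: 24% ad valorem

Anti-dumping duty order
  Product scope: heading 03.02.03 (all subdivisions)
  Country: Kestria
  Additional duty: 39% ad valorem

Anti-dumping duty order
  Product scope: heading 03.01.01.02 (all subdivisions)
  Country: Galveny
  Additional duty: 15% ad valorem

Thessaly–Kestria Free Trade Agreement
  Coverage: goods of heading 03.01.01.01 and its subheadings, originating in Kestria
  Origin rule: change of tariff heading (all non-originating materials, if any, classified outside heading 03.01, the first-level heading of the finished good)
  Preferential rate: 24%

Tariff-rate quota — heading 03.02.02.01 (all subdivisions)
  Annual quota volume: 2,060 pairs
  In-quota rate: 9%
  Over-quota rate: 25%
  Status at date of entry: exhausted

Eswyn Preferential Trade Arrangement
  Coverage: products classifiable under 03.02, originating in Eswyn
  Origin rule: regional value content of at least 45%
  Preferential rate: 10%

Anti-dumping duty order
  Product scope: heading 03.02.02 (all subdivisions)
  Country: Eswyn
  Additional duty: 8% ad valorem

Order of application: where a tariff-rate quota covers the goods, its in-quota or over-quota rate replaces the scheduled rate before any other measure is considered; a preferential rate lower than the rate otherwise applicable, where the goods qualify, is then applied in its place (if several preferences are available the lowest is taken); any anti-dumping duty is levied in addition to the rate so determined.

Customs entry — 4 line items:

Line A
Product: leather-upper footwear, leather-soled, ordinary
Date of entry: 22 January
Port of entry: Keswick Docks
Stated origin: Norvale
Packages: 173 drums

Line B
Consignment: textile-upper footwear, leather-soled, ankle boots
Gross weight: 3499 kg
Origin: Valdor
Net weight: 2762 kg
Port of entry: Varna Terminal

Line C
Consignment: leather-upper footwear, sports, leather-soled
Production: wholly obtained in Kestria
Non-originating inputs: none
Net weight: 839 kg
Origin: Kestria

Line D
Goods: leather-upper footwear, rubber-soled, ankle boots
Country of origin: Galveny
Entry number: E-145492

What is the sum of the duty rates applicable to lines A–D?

59%

Line A: leather-upper → 03.02; leather-soled → 03.02.02; ordinary → 03.02.02.02. Scheduled 8%. No special measure applies. → 8%.
Line B: textile-upper → 03.01; leather-soled → 03.01.02; ankle boots → 03.01.02.01. Scheduled 20%. No special measure applies. → 20%.
Line C: leather-upper → 03.02; leather-soled → 03.02.02; sports → 03.02.02.03. Scheduled 21%. Kestria agreement on 03.02: wholly obtained → 1% available; Kestria agreement on 03.01.01.01: 03.02.02.03 not covered; preferential 1%. → 1%.
Line D: leather-upper → 03.02; rubber-soled → 03.02.01; ankle boots → 03.02.01.01. Scheduled 30%. No special measure applies. → 30%.
Sum: 8% + 20% + 1% + 30% = 59%.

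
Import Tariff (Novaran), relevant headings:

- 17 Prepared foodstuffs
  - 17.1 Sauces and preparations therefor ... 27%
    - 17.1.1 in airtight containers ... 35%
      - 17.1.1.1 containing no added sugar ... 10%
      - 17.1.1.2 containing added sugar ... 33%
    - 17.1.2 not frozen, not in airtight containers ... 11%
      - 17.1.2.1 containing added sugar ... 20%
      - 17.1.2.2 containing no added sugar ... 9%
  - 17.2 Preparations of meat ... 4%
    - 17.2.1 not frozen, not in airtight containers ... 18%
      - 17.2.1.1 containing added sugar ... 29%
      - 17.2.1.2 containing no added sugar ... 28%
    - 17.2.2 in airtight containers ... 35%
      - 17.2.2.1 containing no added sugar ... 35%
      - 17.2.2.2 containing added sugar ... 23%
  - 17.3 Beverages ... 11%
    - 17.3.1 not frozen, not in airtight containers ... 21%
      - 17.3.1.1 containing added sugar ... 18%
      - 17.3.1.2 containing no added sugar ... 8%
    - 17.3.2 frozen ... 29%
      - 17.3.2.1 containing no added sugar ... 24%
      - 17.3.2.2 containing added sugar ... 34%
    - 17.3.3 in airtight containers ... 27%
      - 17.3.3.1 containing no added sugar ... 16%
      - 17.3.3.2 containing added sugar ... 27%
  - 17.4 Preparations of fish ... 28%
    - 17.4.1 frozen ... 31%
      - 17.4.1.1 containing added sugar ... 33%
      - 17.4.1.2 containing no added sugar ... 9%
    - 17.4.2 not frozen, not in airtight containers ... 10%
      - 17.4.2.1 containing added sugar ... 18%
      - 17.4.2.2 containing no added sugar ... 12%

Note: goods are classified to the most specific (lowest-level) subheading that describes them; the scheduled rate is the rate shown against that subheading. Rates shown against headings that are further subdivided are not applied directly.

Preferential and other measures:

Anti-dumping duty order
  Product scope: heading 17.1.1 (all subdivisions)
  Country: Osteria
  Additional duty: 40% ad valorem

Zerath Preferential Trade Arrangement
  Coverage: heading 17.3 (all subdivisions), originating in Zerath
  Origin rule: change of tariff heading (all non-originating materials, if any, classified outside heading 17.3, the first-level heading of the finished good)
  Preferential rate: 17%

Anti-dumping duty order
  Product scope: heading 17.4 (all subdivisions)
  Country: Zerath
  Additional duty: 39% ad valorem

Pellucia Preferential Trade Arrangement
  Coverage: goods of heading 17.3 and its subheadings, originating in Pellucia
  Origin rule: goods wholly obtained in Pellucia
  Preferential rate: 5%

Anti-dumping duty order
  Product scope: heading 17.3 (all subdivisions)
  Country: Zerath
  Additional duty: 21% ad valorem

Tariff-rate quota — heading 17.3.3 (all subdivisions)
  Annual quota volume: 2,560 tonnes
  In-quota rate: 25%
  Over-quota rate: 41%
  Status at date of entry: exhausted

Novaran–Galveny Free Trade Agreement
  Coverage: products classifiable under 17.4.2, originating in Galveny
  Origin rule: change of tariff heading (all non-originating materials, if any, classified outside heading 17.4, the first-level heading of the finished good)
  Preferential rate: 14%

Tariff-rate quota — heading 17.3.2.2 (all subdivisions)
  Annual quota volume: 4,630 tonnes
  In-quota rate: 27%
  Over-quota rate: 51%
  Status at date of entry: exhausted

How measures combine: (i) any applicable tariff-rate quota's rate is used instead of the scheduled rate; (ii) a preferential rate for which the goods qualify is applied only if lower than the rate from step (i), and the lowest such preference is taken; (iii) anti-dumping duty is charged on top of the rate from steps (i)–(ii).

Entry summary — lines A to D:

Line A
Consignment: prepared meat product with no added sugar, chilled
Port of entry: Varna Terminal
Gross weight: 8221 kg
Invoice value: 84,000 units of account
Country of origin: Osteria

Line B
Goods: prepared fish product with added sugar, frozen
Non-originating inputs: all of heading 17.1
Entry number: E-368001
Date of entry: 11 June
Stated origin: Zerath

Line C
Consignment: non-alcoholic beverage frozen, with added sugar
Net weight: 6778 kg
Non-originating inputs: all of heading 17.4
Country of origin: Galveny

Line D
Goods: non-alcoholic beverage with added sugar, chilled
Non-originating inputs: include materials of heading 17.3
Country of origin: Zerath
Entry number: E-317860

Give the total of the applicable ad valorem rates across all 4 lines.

Line A: prepared meat product → 17.2; chilled → 17.2.1; with no added sugar → 17.2.1.2. Scheduled 28%. No special measure applies. → 28%.
Line B: prepared fish product → 17.4; frozen → 17.4.1; with added sugar → 17.4.1.1. Scheduled 33%. Zerath agreement on 17.3: 17.4.1.1 not covered; anti-dumping (Zerath, 17.4): +39%; total 33% + 39% = 72%. → 72%.
Line C: non-alcoholic beverage → 17.3; frozen → 17.3.2; with added sugar → 17.3.2.2. Scheduled 34%. quota on 17.3.2.2 exhausted → over-quota 51%; Galveny agreement on 17.4.2: 17.3.2.2 not covered. → 51%.
Line D: non-alcoholic beverage → 17.3; chilled → 17.3.1; with added sugar → 17.3.1.1. Scheduled 18%. Zerath agreement on 17.3: CTH not met; anti-dumping (Zerath, 17.3): +21%; total 18% + 21% = 39%. → 39%.
Sum: 28% + 72% + 51% + 39% = 190%.

190%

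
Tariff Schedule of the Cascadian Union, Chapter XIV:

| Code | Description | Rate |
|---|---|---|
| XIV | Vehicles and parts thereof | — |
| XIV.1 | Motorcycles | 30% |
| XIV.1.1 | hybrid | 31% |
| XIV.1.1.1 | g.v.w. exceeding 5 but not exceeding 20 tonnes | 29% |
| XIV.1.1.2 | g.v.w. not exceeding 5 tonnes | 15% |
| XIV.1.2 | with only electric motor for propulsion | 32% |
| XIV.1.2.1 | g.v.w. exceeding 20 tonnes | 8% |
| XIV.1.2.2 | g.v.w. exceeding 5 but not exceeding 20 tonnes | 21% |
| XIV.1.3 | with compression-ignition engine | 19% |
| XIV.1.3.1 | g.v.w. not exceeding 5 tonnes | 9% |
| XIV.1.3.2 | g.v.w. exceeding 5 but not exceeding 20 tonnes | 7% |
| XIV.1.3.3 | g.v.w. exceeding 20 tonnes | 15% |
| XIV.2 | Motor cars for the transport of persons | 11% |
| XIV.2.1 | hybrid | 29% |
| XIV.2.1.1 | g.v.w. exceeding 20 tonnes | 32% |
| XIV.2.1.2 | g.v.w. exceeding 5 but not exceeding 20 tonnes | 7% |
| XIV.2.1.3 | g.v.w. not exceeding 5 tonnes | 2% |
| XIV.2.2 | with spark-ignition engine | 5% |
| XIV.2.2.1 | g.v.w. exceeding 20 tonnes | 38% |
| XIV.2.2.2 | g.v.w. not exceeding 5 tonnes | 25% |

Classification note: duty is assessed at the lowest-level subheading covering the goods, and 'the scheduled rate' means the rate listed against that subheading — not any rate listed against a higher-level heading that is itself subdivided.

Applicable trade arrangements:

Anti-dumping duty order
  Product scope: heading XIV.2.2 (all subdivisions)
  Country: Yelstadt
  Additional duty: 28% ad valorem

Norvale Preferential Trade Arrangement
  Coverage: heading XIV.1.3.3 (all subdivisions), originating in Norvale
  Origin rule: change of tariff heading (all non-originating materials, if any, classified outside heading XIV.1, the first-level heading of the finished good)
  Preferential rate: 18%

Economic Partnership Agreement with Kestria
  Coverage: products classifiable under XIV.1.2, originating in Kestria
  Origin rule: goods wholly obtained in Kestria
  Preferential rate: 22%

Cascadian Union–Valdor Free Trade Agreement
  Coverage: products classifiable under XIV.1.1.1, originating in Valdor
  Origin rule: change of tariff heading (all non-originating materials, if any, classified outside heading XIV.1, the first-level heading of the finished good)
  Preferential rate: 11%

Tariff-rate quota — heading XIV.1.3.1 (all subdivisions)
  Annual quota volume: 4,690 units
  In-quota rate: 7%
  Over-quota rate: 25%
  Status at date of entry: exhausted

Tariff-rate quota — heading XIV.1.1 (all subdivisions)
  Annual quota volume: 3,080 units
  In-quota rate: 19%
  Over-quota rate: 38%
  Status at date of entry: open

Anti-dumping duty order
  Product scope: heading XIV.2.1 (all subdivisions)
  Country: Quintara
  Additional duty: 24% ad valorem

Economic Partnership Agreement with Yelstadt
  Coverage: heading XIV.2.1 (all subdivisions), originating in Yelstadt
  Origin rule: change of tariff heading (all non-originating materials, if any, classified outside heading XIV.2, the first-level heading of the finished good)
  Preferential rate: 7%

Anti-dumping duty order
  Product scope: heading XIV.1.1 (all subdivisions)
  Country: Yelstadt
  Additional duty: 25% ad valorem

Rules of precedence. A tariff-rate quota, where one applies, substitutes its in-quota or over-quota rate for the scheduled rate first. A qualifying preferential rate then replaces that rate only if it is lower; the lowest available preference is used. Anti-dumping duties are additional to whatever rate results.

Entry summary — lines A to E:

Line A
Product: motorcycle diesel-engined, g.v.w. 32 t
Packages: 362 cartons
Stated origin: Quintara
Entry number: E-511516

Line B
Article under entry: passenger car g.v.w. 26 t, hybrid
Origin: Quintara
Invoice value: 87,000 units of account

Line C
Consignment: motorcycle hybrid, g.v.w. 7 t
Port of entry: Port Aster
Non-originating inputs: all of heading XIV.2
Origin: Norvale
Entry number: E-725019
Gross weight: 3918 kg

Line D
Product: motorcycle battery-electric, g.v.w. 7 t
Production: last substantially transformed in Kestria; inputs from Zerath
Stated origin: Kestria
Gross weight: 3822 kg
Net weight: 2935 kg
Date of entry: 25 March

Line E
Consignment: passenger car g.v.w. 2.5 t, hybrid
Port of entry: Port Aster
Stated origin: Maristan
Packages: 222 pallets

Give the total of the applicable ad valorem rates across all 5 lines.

113%

Line A: motorcycle → XIV.1; diesel-engined → XIV.1.3; g.v.w. 32 t → XIV.1.3.3. Scheduled 15%. No special measure applies. → 15%.
Line B: passenger car → XIV.2; hybrid → XIV.2.1; g.v.w. 26 t → XIV.2.1.1. Scheduled 32%. anti-dumping (Quintara, XIV.2.1): +24%; total 32% + 24% = 56%. → 56%.
Line C: motorcycle → XIV.1; hybrid → XIV.1.1; g.v.w. 7 t → XIV.1.1.1. Scheduled 29%. quota on XIV.1.1 open → in-quota 19%; Norvale agreement on XIV.1.3.3: XIV.1.1.1 not covered. → 19%.
Line D: motorcycle → XIV.1; battery-electric → XIV.1.2; g.v.w. 7 t → XIV.1.2.2. Scheduled 21%. Kestria agreement on XIV.1.2: not wholly obtained. → 21%.
Line E: passenger car → XIV.2; hybrid → XIV.2.1; g.v.w. 2.5 t → XIV.2.1.3. Scheduled 2%. No special measure applies. → 2%.
Sum: 15% + 56% + 19% + 21% + 2% = 113%.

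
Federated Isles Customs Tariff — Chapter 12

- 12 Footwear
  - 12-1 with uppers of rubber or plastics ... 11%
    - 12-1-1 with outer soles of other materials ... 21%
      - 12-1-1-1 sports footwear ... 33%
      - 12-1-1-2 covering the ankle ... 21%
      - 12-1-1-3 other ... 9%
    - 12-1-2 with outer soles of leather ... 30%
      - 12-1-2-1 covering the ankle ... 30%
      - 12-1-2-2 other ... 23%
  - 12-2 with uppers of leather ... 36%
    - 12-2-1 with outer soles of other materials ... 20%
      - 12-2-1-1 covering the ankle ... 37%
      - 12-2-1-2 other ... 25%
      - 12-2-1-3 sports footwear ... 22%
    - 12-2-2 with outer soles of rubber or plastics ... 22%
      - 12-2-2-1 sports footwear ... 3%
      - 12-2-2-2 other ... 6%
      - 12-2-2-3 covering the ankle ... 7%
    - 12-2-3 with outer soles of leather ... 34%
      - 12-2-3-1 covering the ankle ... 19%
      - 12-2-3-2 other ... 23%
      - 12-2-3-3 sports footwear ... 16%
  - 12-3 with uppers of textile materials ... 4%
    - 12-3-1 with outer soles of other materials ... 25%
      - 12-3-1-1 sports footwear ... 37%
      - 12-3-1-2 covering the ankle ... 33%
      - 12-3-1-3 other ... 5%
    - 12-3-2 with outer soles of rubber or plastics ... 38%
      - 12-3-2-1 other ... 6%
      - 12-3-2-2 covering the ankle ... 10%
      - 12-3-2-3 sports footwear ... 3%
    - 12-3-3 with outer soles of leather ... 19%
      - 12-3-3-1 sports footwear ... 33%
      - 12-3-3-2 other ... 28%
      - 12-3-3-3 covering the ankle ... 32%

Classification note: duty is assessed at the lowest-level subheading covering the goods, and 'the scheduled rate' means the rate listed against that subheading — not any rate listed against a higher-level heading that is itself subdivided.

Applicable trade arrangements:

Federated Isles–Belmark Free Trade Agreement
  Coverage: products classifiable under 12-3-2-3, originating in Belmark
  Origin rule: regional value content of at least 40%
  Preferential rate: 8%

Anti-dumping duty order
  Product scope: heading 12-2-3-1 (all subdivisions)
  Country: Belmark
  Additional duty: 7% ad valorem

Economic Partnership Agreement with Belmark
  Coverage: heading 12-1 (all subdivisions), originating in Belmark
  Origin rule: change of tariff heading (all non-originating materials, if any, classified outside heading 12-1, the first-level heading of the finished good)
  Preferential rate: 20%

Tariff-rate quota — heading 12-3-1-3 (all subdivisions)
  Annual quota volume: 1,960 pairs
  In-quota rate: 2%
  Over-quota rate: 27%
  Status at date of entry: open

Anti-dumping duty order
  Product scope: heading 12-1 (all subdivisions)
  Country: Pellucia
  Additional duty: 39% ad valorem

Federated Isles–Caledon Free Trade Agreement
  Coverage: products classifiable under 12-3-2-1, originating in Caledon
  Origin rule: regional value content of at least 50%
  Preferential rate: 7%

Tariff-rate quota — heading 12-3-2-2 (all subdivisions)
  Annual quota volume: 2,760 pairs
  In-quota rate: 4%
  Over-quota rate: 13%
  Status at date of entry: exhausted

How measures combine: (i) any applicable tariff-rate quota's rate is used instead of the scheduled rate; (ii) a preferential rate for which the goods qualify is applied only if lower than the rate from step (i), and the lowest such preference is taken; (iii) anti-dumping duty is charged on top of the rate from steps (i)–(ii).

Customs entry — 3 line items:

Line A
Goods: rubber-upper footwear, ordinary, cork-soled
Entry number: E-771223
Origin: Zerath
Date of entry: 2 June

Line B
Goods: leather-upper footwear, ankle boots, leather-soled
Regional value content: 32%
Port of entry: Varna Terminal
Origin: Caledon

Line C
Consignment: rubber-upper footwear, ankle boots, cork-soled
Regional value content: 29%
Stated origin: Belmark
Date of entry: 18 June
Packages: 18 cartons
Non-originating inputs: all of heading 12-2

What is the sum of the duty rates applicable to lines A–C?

Line A: rubber-upper → 12-1; cork-soled → 12-1-1; ordinary → 12-1-1-3. Scheduled 9%. No special measure applies. → 9%.
Line B: leather-upper → 12-2; leather-soled → 12-2-3; ankle boots → 12-2-3-1. Scheduled 19%. Caledon agreement on 12-3-2-1: 12-2-3-1 not covered. → 19%.
Line C: rubber-upper → 12-1; cork-soled → 12-1-1; ankle boots → 12-1-1-2. Scheduled 21%. Belmark agreement on 12-3-2-3: 12-1-1-2 not covered; Belmark agreement on 12-1: CTH met → 20% available; preferential 20%. → 20%.
Sum: 9% + 19% + 20% = 48%.

48%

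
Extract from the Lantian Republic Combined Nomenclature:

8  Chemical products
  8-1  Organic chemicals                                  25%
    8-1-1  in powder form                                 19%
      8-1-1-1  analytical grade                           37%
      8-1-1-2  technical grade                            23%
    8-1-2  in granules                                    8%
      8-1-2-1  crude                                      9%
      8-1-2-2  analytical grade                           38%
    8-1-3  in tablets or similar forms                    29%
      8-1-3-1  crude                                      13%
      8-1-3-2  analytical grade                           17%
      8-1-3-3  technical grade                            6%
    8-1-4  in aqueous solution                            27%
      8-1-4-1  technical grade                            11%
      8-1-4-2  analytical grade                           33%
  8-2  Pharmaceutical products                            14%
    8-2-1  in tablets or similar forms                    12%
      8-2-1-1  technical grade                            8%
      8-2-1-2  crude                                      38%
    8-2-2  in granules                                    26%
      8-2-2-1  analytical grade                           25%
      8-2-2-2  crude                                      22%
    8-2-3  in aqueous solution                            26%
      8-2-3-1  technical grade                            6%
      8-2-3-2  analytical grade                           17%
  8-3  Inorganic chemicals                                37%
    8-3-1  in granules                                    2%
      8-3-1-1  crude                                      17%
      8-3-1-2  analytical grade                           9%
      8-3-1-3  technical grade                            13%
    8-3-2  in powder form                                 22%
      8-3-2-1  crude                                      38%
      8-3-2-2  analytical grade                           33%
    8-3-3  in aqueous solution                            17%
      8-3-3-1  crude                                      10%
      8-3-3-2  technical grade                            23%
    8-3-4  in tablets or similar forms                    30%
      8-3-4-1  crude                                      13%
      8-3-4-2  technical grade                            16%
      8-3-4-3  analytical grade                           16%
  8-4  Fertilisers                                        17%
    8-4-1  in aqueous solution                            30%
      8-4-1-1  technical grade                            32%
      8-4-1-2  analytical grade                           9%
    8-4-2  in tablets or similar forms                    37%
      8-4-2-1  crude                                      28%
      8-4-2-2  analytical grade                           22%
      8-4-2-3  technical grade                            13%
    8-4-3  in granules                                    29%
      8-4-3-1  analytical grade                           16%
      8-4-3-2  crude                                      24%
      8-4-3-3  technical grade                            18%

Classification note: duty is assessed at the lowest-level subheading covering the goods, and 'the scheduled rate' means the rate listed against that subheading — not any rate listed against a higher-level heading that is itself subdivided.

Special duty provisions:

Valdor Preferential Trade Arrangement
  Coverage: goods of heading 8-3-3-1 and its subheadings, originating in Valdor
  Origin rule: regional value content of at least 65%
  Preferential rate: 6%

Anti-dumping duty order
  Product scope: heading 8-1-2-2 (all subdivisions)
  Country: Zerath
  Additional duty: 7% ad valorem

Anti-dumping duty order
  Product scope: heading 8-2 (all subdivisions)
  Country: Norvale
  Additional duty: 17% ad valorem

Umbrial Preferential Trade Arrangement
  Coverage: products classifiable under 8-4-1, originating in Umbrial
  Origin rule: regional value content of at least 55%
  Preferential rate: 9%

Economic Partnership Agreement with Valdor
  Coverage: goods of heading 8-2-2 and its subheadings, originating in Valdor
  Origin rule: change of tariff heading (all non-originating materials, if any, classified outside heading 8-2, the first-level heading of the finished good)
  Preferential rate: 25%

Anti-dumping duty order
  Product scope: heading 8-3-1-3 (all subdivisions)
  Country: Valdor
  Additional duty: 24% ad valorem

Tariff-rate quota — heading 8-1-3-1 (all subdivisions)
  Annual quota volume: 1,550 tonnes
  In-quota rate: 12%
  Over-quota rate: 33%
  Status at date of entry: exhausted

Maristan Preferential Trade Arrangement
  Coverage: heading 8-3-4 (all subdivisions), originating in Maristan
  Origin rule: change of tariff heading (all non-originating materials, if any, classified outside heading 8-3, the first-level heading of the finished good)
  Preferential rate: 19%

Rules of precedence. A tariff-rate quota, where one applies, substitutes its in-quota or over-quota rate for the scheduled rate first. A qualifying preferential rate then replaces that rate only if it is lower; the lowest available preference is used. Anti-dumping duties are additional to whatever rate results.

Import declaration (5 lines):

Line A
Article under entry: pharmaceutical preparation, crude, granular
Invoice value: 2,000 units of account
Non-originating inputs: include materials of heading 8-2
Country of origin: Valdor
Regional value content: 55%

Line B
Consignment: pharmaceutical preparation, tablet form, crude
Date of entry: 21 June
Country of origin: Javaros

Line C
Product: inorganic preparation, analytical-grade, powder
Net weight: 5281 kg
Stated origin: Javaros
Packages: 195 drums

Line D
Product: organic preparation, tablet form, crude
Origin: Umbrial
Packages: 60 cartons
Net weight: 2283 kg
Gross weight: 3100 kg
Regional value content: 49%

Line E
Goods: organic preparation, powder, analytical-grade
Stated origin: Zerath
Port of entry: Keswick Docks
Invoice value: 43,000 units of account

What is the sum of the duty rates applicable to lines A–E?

Line A: pharmaceutical → 8-2; granular → 8-2-2; crude → 8-2-2-2. Scheduled 22%. Valdor agreement on 8-3-3-1: 8-2-2-2 not covered; Valdor agreement on 8-2-2: CTH not met. → 22%.
Line B: pharmaceutical → 8-2; tablet form → 8-2-1; crude → 8-2-1-2. Scheduled 38%. No special measure applies. → 38%.
Line C: inorganic → 8-3; powder → 8-3-2; analytical-grade → 8-3-2-2. Scheduled 33%. No special measure applies. → 33%.
Line D: organic → 8-1; tablet form → 8-1-3; crude → 8-1-3-1. Scheduled 13%. quota on 8-1-3-1 exhausted → over-quota 33%; Umbrial agreement on 8-4-1: 8-1-3-1 not covered. → 33%.
Line E: organic → 8-1; powder → 8-1-1; analytical-grade → 8-1-1-1. Scheduled 37%. No special measure applies. → 37%.
Sum: 22% + 38% + 33% + 33% + 37% = 163%.

163%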